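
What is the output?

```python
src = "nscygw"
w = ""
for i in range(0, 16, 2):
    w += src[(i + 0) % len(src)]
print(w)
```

ncgncgnc

i=0: add src[0]='n' → 'n'
i=2: add src[2]='c' → 'nc'
i=4: add src[4]='g' → 'ncg'
i=6: add src[0]='n' → 'ncgn'
i=8: add src[2]='c' → 'ncgnc'
i=10: add src[4]='g' → 'ncgncg'
i=12: add src[0]='n' → 'ncgncgn'
i=14: add src[2]='c' → 'ncgncgnc'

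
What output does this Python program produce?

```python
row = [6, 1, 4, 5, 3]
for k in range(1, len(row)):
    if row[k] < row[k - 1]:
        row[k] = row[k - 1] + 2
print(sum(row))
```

k=1: 1<6, row[1] = 6+2 = 8 → [6, 8, 4, 5, 3]
k=2: 4<8, row[2] = 8+2 = 10 → [6, 8, 10, 5, 3]
k=3: 5<10, row[3] = 10+2 = 12 → [6, 8, 10, 12, 3]
k=4: 3<12, row[4] = 12+2 = 14 → [6, 8, 10, 12, 14]
sum = 50

50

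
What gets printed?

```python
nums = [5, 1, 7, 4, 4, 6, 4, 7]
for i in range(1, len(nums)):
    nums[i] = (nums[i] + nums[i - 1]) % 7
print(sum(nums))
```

i=1: nums[1] = (1+5)%7 = 6 → [5, 6, 7, 4, 4, 6, 4, 7]
i=2: nums[2] = (7+6)%7 = 6 → [5, 6, 6, 4, 4, 6, 4, 7]
i=3: nums[3] = (4+6)%7 = 3 → [5, 6, 6, 3, 4, 6, 4, 7]
i=4: nums[4] = (4+3)%7 = 0 → [5, 6, 6, 3, 0, 6, 4, 7]
i=5: nums[5] = (6+0)%7 = 6 → [5, 6, 6, 3, 0, 6, 4, 7]
i=6: nums[6] = (4+6)%7 = 3 → [5, 6, 6, 3, 0, 6, 3, 7]
i=7: nums[7] = (7+3)%7 = 3 → [5, 6, 6, 3, 0, 6, 3, 3]
sum = 32

32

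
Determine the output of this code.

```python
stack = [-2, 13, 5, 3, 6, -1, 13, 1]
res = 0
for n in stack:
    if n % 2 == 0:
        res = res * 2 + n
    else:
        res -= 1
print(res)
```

n=-2: even, res = 0*2+(-2) = -2
n=13: not even, res = (-2)-1 = -3
n=5: not even, res = (-3)-1 = -4
n=3: not even, res = (-4)-1 = -5
n=6: even, res = (-5)*2+6 = -4
n=-1: not even, res = (-4)-1 = -5
n=13: not even, res = (-5)-1 = -6
n=1: not even, res = (-6)-1 = -7

-7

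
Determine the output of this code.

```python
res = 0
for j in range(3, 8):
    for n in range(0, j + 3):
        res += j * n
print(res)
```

j=3,n=0: res = 0+0 = 0
j=3,n=1: res = 0+3 = 3
j=3,n=2: res = 3+6 = 9
j=3,n=3: res = 9+9 = 18
j=3,n=4: res = 18+12 = 30
j=3,n=5: res = 30+15 = 45
j=4,n=0: res = 45+0 = 45
j=4,n=1: res = 45+4 = 49
j=4,n=2: res = 49+8 = 57
j=4,n=3: res = 57+12 = 69
j=4,n=4: res = 69+16 = 85
j=4,n=5: res = 85+20 = 105
j=4,n=6: res = 105+24 = 129
j=5,n=0: res = 129+0 = 129
j=5,n=1: res = 129+5 = 134
j=5,n=2: res = 134+10 = 144
j=5,n=3: res = 144+15 = 159
j=5,n=4: res = 159+20 = 179
j=5,n=5: res = 179+25 = 204
j=5,n=6: res = 204+30 = 234
j=5,n=7: res = 234+35 = 269
j=6,n=0: res = 269+0 = 269
j=6,n=1: res = 269+6 = 275
j=6,n=2: res = 275+12 = 287
j=6,n=3: res = 287+18 = 305
j=6,n=4: res = 305+24 = 329
j=6,n=5: res = 329+30 = 359
j=6,n=6: res = 359+36 = 395
j=6,n=7: res = 395+42 = 437
j=6,n=8: res = 437+48 = 485
j=7,n=0: res = 485+0 = 485
j=7,n=1: res = 485+7 = 492
j=7,n=2: res = 492+14 = 506
j=7,n=3: res = 506+21 = 527
j=7,n=4: res = 527+28 = 555
j=7,n=5: res = 555+35 = 590
j=7,n=6: res = 590+42 = 632
j=7,n=7: res = 632+49 = 681
j=7,n=8: res = 681+56 = 737
j=7,n=9: res = 737+63 = 800

800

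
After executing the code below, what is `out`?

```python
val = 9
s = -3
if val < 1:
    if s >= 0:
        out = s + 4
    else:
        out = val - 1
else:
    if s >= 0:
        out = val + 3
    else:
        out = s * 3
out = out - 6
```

-15

val=9, s=-3
val < 1 is False; s >= 0 is False
→ out = s * 3 = -9
out = (-9)-6 = -15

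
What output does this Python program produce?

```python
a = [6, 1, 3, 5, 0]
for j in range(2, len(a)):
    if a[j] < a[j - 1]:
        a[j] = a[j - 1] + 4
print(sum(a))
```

24

j=2: 3>=1, unchanged → [6, 1, 3, 5, 0]
j=3: 5>=3, unchanged → [6, 1, 3, 5, 0]
j=4: 0<5, a[4] = 5+4 = 9 → [6, 1, 3, 5, 9]
sum = 24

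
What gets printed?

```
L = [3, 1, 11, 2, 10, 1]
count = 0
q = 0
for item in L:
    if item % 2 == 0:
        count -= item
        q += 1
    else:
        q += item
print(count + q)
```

item=3: not even; q=3
item=1: not even; q=4
item=11: not even; q=15
item=2: even, count = 0-2 = -2; q=16
item=10: even, count = (-2)-10 = -12; q=17
item=1: not even; q=18
count+q = (-12)+18 = 6

6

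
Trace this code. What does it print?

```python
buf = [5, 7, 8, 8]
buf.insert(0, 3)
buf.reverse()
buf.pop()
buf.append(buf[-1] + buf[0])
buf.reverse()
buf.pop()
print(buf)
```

insert 3 at 0 → [3, 5, 7, 8, 8]
reverse → [8, 8, 7, 5, 3]
pop() removes 3 → [8, 8, 7, 5]
append buf[-1]+buf[0] = 5+8 = 13 → [8, 8, 7, 5, 13]
reverse → [13, 5, 7, 8, 8]
pop() removes 8 → [13, 5, 7, 8]

[13, 5, 7, 8]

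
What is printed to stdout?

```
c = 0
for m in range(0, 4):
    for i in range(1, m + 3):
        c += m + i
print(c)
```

m=0,i=1: c = 0+1 = 1
m=0,i=2: c = 1+2 = 3
m=1,i=1: c = 3+2 = 5
m=1,i=2: c = 5+3 = 8
m=1,i=3: c = 8+4 = 12
m=2,i=1: c = 12+3 = 15
m=2,i=2: c = 15+4 = 19
m=2,i=3: c = 19+5 = 24
m=2,i=4: c = 24+6 = 30
m=3,i=1: c = 30+4 = 34
m=3,i=2: c = 34+5 = 39
m=3,i=3: c = 39+6 = 45
m=3,i=4: c = 45+7 = 52
m=3,i=5: c = 52+8 = 60

60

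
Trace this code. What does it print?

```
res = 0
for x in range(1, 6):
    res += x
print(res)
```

x=1: res = 0+1 = 1
x=2: res = 1+2 = 3
x=3: res = 3+3 = 6
x=4: res = 6+4 = 10
x=5: res = 10+5 = 15

15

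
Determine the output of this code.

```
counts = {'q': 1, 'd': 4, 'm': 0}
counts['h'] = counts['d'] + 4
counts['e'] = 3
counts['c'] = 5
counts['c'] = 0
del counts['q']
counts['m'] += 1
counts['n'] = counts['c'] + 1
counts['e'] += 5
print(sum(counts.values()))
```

22

counts['h'] = counts['d']+4 = 8 → {'q': 1, 'd': 4, 'm': 0, 'h': 8}
counts['e'] = 3 → {'q': 1, 'd': 4, 'm': 0, 'h': 8, 'e': 3}
counts['c'] = 5 → {'q': 1, 'd': 4, 'm': 0, 'h': 8, 'e': 3, 'c': 5}
counts['c'] = 0 → {'q': 1, 'd': 4, 'm': 0, 'h': 8, 'e': 3, 'c': 0}
del 'q' → {'d': 4, 'm': 0, 'h': 8, 'e': 3, 'c': 0}
counts['m'] = 0+1 = 1 → {'d': 4, 'm': 1, 'h': 8, 'e': 3, 'c': 0}
counts['n'] = counts['c']+1 = 1 → {'d': 4, 'm': 1, 'h': 8, 'e': 3, 'c': 0, 'n': 1}
counts['e'] = 3+5 = 8 → {'d': 4, 'm': 1, 'h': 8, 'e': 8, 'c': 0, 'n': 1}
sum of values = 22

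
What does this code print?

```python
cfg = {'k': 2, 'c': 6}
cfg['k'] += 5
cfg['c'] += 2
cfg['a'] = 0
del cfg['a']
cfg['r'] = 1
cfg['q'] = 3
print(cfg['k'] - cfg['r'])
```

6

cfg['k'] = 2+5 = 7 → {'k': 7, 'c': 6}
cfg['c'] = 6+2 = 8 → {'k': 7, 'c': 8}
cfg['a'] = 0 → {'k': 7, 'c': 8, 'a': 0}
del 'a' → {'k': 7, 'c': 8}
cfg['r'] = 1 → {'k': 7, 'c': 8, 'r': 1}
cfg['q'] = 3 → {'k': 7, 'c': 8, 'r': 1, 'q': 3}
cfg['k']-cfg['r'] = 7-1 = 6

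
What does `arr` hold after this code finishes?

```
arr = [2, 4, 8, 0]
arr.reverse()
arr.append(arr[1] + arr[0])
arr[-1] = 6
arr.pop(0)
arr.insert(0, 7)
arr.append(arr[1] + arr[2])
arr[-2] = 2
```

reverse → [0, 8, 4, 2]
append arr[1]+arr[0] = 8+0 = 8 → [0, 8, 4, 2, 8]
arr[-1] = 6 → [0, 8, 4, 2, 6]
pop(0) removes 0 → [8, 4, 2, 6]
insert 7 at 0 → [7, 8, 4, 2, 6]
append arr[1]+arr[2] = 8+4 = 12 → [7, 8, 4, 2, 6, 12]
arr[-2] = 2 → [7, 8, 4, 2, 2, 12]

[7, 8, 4, 2, 2, 12]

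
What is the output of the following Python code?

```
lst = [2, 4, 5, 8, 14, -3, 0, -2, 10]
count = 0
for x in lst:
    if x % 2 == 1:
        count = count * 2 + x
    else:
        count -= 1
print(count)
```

-8

x=2: not odd, count = 0-1 = -1
x=4: not odd, count = (-1)-1 = -2
x=5: odd, count = (-2)*2+5 = 1
x=8: not odd, count = 1-1 = 0
x=14: not odd, count = 0-1 = -1
x=-3: odd, count = (-1)*2+(-3) = -5
x=0: not odd, count = (-5)-1 = -6
x=-2: not odd, count = (-6)-1 = -7
x=10: not odd, count = (-7)-1 = -8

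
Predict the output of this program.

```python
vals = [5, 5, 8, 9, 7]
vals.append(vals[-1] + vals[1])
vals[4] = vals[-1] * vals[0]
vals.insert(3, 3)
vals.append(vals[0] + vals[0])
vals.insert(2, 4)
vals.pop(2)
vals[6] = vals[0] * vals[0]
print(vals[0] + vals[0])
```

10

append vals[-1]+vals[1] = 7+5 = 12 → [5, 5, 8, 9, 7, 12]
vals[4] = vals[-1]*vals[0] = 12*5 = 60 → [5, 5, 8, 9, 60, 12]
insert 3 at 3 → [5, 5, 8, 3, 9, 60, 12]
append vals[0]+vals[0] = 5+5 = 10 → [5, 5, 8, 3, 9, 60, 12, 10]
insert 4 at 2 → [5, 5, 4, 8, 3, 9, 60, 12, 10]
pop(2) removes 4 → [5, 5, 8, 3, 9, 60, 12, 10]
vals[6] = vals[0]*vals[0] = 5*5 = 25 → [5, 5, 8, 3, 9, 60, 25, 10]
vals[0]+vals[0] = 5+5 = 10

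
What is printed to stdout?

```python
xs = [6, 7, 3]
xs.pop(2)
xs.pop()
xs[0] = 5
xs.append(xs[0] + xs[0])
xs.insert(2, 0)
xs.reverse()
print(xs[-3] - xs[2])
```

pop(2) removes 3 → [6, 7]
pop() removes 7 → [6]
xs[0] = 5 → [5]
append xs[0]+xs[0] = 5+5 = 10 → [5, 10]
insert 0 at 2 → [5, 10, 0]
reverse → [0, 10, 5]
xs[-3]-xs[2] = 0-5 = -5

-5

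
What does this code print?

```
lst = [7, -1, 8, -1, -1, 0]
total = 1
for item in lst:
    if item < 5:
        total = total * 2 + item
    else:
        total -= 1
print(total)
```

item=7: not <5, total = 1-1 = 0
item=-1: <5, total = 0*2+(-1) = -1
item=8: not <5, total = (-1)-1 = -2
item=-1: <5, total = (-2)*2+(-1) = -5
item=-1: <5, total = (-5)*2+(-1) = -11
item=0: <5, total = (-11)*2+0 = -22

-22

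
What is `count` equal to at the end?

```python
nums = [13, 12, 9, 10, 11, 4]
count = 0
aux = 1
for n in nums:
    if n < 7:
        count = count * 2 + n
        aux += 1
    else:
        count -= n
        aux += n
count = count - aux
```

n=13: not <7, count = 0-13 = -13; aux=14
n=12: not <7, count = (-13)-12 = -25; aux=26
n=9: not <7, count = (-25)-9 = -34; aux=35
n=10: not <7, count = (-34)-10 = -44; aux=45
n=11: not <7, count = (-44)-11 = -55; aux=56
n=4: <7, count = (-55)*2+4 = -106; aux=57
count-aux = (-106)-57 = -163

-163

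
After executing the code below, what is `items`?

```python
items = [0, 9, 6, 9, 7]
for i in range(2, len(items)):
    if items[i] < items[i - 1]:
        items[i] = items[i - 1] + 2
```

[0, 9, 11, 13, 15]

i=2: 6<9, items[2] = 9+2 = 11 → [0, 9, 11, 9, 7]
i=3: 9<11, items[3] = 11+2 = 13 → [0, 9, 11, 13, 7]
i=4: 7<13, items[4] = 13+2 = 15 → [0, 9, 11, 13, 15]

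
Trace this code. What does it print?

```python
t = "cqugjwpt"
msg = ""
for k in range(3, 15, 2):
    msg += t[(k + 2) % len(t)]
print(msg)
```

k=3: add t[5]='w' → 'w'
k=5: add t[7]='t' → 'wt'
k=7: add t[1]='q' → 'wtq'
k=9: add t[3]='g' → 'wtqg'
k=11: add t[5]='w' → 'wtqgw'
k=13: add t[7]='t' → 'wtqgwt'

wtqgwt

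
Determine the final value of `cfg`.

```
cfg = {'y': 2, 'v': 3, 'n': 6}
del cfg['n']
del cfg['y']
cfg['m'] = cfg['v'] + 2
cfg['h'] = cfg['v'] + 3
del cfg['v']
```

del 'n' → {'y': 2, 'v': 3}
del 'y' → {'v': 3}
cfg['m'] = cfg['v']+2 = 5 → {'v': 3, 'm': 5}
cfg['h'] = cfg['v']+3 = 6 → {'v': 3, 'm': 5, 'h': 6}
del 'v' → {'m': 5, 'h': 6}

{'m': 5, 'h': 6}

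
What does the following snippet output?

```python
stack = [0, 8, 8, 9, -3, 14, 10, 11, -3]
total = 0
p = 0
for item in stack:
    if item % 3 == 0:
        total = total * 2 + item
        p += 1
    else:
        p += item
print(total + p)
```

item=0: %3==0, total = 0*2+0 = 0; p=1
item=8: not %3==0; p=9
item=8: not %3==0; p=17
item=9: %3==0, total = 0*2+9 = 9; p=18
item=-3: %3==0, total = 9*2+(-3) = 15; p=19
item=14: not %3==0; p=33
item=10: not %3==0; p=43
item=11: not %3==0; p=54
item=-3: %3==0, total = 15*2+(-3) = 27; p=55
total+p = 27+55 = 82

82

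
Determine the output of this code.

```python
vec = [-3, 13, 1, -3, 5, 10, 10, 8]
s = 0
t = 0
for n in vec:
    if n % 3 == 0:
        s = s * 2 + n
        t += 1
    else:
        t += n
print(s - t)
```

n=-3: %3==0, s = 0*2+(-3) = -3; t=1
n=13: not %3==0; t=14
n=1: not %3==0; t=15
n=-3: %3==0, s = (-3)*2+(-3) = -9; t=16
n=5: not %3==0; t=21
n=10: not %3==0; t=31
n=10: not %3==0; t=41
n=8: not %3==0; t=49
s-t = (-9)-49 = -58

-58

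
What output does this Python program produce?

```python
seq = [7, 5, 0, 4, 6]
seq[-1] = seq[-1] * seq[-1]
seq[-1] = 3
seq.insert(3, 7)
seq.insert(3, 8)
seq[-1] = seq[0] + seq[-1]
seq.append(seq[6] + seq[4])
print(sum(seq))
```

58

seq[-1] = seq[-1]*seq[-1] = 6*6 = 36 → [7, 5, 0, 4, 36]
seq[-1] = 3 → [7, 5, 0, 4, 3]
insert 7 at 3 → [7, 5, 0, 7, 4, 3]
insert 8 at 3 → [7, 5, 0, 8, 7, 4, 3]
seq[-1] = seq[0]+seq[-1] = 7+3 = 10 → [7, 5, 0, 8, 7, 4, 10]
append seq[6]+seq[4] = 10+7 = 17 → [7, 5, 0, 8, 7, 4, 10, 17]
sum = 58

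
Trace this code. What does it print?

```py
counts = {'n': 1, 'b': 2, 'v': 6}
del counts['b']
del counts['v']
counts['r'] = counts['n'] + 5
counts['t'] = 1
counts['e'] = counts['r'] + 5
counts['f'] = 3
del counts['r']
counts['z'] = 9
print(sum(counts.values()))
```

del 'b' → {'n': 1, 'v': 6}
del 'v' → {'n': 1}
counts['r'] = counts['n']+5 = 6 → {'n': 1, 'r': 6}
counts['t'] = 1 → {'n': 1, 'r': 6, 't': 1}
counts['e'] = counts['r']+5 = 11 → {'n': 1, 'r': 6, 't': 1, 'e': 11}
counts['f'] = 3 → {'n': 1, 'r': 6, 't': 1, 'e': 11, 'f': 3}
del 'r' → {'n': 1, 't': 1, 'e': 11, 'f': 3}
counts['z'] = 9 → {'n': 1, 't': 1, 'e': 11, 'f': 3, 'z': 9}
sum of values = 25

25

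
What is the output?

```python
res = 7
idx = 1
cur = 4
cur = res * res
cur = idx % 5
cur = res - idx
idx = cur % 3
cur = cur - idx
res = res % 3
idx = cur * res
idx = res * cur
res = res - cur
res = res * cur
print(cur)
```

cur = 7*7 = 49
cur = 1%5 = 1
cur = 7-1 = 6
idx = 6%3 = 0
cur = 6-0 = 6
res = 7%3 = 1
idx = 6*1 = 6
idx = 1*6 = 6
res = 1-6 = -5
res = (-5)*6 = -30

6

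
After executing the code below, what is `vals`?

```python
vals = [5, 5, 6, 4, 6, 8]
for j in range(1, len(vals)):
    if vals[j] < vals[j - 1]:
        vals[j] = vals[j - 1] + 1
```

j=1: 5>=5, unchanged → [5, 5, 6, 4, 6, 8]
j=2: 6>=5, unchanged → [5, 5, 6, 4, 6, 8]
j=3: 4<6, vals[3] = 6+1 = 7 → [5, 5, 6, 7, 6, 8]
j=4: 6<7, vals[4] = 7+1 = 8 → [5, 5, 6, 7, 8, 8]
j=5: 8>=8, unchanged → [5, 5, 6, 7, 8, 8]

[5, 5, 6, 7, 8, 8]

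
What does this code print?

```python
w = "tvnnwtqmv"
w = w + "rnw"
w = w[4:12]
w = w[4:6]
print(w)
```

vr

+ 'rnw' → 'tvnnwtqmvrnw'
slice [4:12] → 'wtqmvrnw'
slice [4:6] → 'vr'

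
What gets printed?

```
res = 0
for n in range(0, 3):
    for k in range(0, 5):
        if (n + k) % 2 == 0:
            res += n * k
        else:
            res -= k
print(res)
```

n=0,k=0: even sum, res = 0+0 = 0
n=0,k=1: odd sum, res = 0-1 = -1
n=0,k=2: even sum, res = (-1)+0 = -1
n=0,k=3: odd sum, res = (-1)-3 = -4
n=0,k=4: even sum, res = (-4)+0 = -4
n=1,k=0: odd sum, res = (-4)-0 = -4
n=1,k=1: even sum, res = (-4)+1 = -3
n=1,k=2: odd sum, res = (-3)-2 = -5
n=1,k=3: even sum, res = (-5)+3 = -2
n=1,k=4: odd sum, res = (-2)-4 = -6
n=2,k=0: even sum, res = (-6)+0 = -6
n=2,k=1: odd sum, res = (-6)-1 = -7
n=2,k=2: even sum, res = (-7)+4 = -3
n=2,k=3: odd sum, res = (-3)-3 = -6
n=2,k=4: even sum, res = (-6)+8 = 2

2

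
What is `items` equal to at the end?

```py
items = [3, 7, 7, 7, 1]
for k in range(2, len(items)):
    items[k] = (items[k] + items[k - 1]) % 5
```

k=2: items[2] = (7+7)%5 = 4 → [3, 7, 4, 7, 1]
k=3: items[3] = (7+4)%5 = 1 → [3, 7, 4, 1, 1]
k=4: items[4] = (1+1)%5 = 2 → [3, 7, 4, 1, 2]

[3, 7, 4, 1, 2]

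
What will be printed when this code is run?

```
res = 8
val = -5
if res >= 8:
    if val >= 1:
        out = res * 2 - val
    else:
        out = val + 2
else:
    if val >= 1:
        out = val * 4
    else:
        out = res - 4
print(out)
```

res=8, val=-5
res >= 8 is True; val >= 1 is False
→ out = val + 2 = -3

-3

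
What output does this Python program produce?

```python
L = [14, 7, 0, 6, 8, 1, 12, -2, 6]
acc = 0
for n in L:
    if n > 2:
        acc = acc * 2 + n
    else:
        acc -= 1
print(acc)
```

n=14: >2, acc = 0*2+14 = 14
n=7: >2, acc = 14*2+7 = 35
n=0: not >2, acc = 35-1 = 34
n=6: >2, acc = 34*2+6 = 74
n=8: >2, acc = 74*2+8 = 156
n=1: not >2, acc = 156-1 = 155
n=12: >2, acc = 155*2+12 = 322
n=-2: not >2, acc = 322-1 = 321
n=6: >2, acc = 321*2+6 = 648

648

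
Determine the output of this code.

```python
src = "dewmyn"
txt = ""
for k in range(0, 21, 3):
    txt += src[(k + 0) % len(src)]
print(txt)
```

k=0: add src[0]='d' → 'd'
k=3: add src[3]='m' → 'dm'
k=6: add src[0]='d' → 'dmd'
k=9: add src[3]='m' → 'dmdm'
k=12: add src[0]='d' → 'dmdmd'
k=15: add src[3]='m' → 'dmdmdm'
k=18: add src[0]='d' → 'dmdmdmd'

dmdmdmd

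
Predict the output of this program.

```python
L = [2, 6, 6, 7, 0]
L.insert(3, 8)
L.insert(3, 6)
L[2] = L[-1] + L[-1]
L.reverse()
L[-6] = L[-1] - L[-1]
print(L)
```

insert 8 at 3 → [2, 6, 6, 8, 7, 0]
insert 6 at 3 → [2, 6, 6, 6, 8, 7, 0]
L[2] = L[-1]+L[-1] = 0+0 = 0 → [2, 6, 0, 6, 8, 7, 0]
reverse → [0, 7, 8, 6, 0, 6, 2]
L[-6] = L[-1]-L[-1] = 2-2 = 0 → [0, 0, 8, 6, 0, 6, 2]

[0, 0, 8, 6, 0, 6, 2]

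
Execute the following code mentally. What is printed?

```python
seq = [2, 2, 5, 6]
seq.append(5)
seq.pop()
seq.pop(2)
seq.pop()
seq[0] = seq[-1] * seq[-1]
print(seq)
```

append 5 → [2, 2, 5, 6, 5]
pop() removes 5 → [2, 2, 5, 6]
pop(2) removes 5 → [2, 2, 6]
pop() removes 6 → [2, 2]
seq[0] = seq[-1]*seq[-1] = 2*2 = 4 → [4, 2]

[4, 2]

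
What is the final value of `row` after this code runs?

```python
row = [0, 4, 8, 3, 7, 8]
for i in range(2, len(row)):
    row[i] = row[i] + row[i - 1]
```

i=2: row[2] = 8+4 = 12 → [0, 4, 12, 3, 7, 8]
i=3: row[3] = 3+12 = 15 → [0, 4, 12, 15, 7, 8]
i=4: row[4] = 7+15 = 22 → [0, 4, 12, 15, 22, 8]
i=5: row[5] = 8+22 = 30 → [0, 4, 12, 15, 22, 30]

[0, 4, 12, 15, 22, 30]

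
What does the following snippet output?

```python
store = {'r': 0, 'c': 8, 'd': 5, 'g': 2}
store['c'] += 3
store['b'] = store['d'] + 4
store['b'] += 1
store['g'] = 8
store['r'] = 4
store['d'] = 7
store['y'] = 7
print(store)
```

{'r': 4, 'c': 11, 'd': 7, 'g': 8, 'b': 10, 'y': 7}

store['c'] = 8+3 = 11 → {'r': 0, 'c': 11, 'd': 5, 'g': 2}
store['b'] = store['d']+4 = 9 → {'r': 0, 'c': 11, 'd': 5, 'g': 2, 'b': 9}
store['b'] = 9+1 = 10 → {'r': 0, 'c': 11, 'd': 5, 'g': 2, 'b': 10}
store['g'] = 8 → {'r': 0, 'c': 11, 'd': 5, 'g': 8, 'b': 10}
store['r'] = 4 → {'r': 4, 'c': 11, 'd': 5, 'g': 8, 'b': 10}
store['d'] = 7 → {'r': 4, 'c': 11, 'd': 7, 'g': 8, 'b': 10}
store['y'] = 7 → {'r': 4, 'c': 11, 'd': 7, 'g': 8, 'b': 10, 'y': 7}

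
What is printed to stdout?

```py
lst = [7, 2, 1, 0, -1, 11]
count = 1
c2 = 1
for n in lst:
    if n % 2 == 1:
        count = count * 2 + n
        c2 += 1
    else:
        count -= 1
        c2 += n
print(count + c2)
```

n=7: odd, count = 1*2+7 = 9; c2=2
n=2: not odd, count = 9-1 = 8; c2=4
n=1: odd, count = 8*2+1 = 17; c2=5
n=0: not odd, count = 17-1 = 16; c2=5
n=-1: odd, count = 16*2+(-1) = 31; c2=6
n=11: odd, count = 31*2+11 = 73; c2=7
count+c2 = 73+7 = 80

80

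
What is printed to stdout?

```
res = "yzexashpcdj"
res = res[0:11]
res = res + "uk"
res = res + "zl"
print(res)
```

yzexashpcdjukzl

slice [0:11] → 'yzexashpcdj'
+ 'uk' → 'yzexashpcdjuk'
+ 'zl' → 'yzexashpcdjukzl'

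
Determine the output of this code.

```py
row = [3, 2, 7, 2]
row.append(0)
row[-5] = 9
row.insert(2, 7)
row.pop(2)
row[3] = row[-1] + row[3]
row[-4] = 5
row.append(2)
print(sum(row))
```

25

append 0 → [3, 2, 7, 2, 0]
row[-5] = 9 → [9, 2, 7, 2, 0]
insert 7 at 2 → [9, 2, 7, 7, 2, 0]
pop(2) removes 7 → [9, 2, 7, 2, 0]
row[3] = row[-1]+row[3] = 0+2 = 2 → [9, 2, 7, 2, 0]
row[-4] = 5 → [9, 5, 7, 2, 0]
append 2 → [9, 5, 7, 2, 0, 2]
sum = 25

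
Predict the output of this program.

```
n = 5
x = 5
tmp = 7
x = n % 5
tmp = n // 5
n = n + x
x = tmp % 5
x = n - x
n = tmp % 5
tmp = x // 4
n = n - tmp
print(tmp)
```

x = 5%5 = 0
tmp = 5//5 = 1
n = 5+0 = 5
x = 1%5 = 1
x = 5-1 = 4
n = 1%5 = 1
tmp = 4//4 = 1
n = 1-1 = 0

1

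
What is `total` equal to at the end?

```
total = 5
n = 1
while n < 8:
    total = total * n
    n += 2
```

525

n=1: total = 5*1 = 5
n=3: total = 5*3 = 15
n=5: total = 15*5 = 75
n=7: total = 75*7 = 525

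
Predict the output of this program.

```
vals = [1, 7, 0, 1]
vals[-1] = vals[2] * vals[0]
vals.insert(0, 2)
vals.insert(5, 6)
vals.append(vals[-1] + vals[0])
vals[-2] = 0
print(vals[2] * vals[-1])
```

56

vals[-1] = vals[2]*vals[0] = 0*1 = 0 → [1, 7, 0, 0]
insert 2 at 0 → [2, 1, 7, 0, 0]
insert 6 at 5 → [2, 1, 7, 0, 0, 6]
append vals[-1]+vals[0] = 6+2 = 8 → [2, 1, 7, 0, 0, 6, 8]
vals[-2] = 0 → [2, 1, 7, 0, 0, 0, 8]
vals[2]*vals[-1] = 7*8 = 56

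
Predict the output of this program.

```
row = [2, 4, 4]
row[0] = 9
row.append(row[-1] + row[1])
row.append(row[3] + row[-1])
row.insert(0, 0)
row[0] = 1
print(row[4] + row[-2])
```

16

row[0] = 9 → [9, 4, 4]
append row[-1]+row[1] = 4+4 = 8 → [9, 4, 4, 8]
append row[3]+row[-1] = 8+8 = 16 → [9, 4, 4, 8, 16]
insert 0 at 0 → [0, 9, 4, 4, 8, 16]
row[0] = 1 → [1, 9, 4, 4, 8, 16]
row[4]+row[-2] = 8+8 = 16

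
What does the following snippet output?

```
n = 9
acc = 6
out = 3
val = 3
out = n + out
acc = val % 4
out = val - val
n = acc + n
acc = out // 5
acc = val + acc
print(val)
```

out = 9+3 = 12
acc = 3%4 = 3
out = 3-3 = 0
n = 3+9 = 12
acc = 0//5 = 0
acc = 3+0 = 3

3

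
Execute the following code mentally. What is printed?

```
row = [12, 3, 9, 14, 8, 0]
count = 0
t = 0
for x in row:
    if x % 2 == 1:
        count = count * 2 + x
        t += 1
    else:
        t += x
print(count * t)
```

540

x=12: not odd; t=12
x=3: odd, count = 0*2+3 = 3; t=13
x=9: odd, count = 3*2+9 = 15; t=14
x=14: not odd; t=28
x=8: not odd; t=36
x=0: not odd; t=36
count*t = 15*36 = 540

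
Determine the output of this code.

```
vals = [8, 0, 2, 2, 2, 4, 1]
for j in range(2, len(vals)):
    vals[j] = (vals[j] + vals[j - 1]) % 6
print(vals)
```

[8, 0, 2, 4, 0, 4, 5]

j=2: vals[2] = (2+0)%6 = 2 → [8, 0, 2, 2, 2, 4, 1]
j=3: vals[3] = (2+2)%6 = 4 → [8, 0, 2, 4, 2, 4, 1]
j=4: vals[4] = (2+4)%6 = 0 → [8, 0, 2, 4, 0, 4, 1]
j=5: vals[5] = (4+0)%6 = 4 → [8, 0, 2, 4, 0, 4, 1]
j=6: vals[6] = (1+4)%6 = 5 → [8, 0, 2, 4, 0, 4, 5]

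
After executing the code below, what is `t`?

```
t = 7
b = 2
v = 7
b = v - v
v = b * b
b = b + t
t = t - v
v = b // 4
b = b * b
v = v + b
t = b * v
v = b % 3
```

b = 7-7 = 0
v = 0*0 = 0
b = 0+7 = 7
t = 7-0 = 7
v = 7//4 = 1
b = 7*7 = 49
v = 1+49 = 50
t = 49*50 = 2450
v = 49%3 = 1

2450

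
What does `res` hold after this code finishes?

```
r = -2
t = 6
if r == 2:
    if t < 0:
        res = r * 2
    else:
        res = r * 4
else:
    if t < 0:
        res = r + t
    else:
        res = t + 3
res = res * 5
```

r=-2, t=6
r == 2 is False; t < 0 is False
→ res = t + 3 = 9
res = 9*5 = 45

45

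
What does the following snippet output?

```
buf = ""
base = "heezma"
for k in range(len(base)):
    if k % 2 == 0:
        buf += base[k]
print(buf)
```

k=0: add 'h' → 'h'
k=1: skip
k=2: add 'e' → 'he'
k=3: skip
k=4: add 'm' → 'hem'
k=5: skip

hem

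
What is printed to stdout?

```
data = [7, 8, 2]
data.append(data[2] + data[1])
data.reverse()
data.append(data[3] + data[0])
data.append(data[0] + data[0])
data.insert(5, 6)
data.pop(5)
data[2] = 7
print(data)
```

[10, 2, 7, 7, 17, 20]

append data[2]+data[1] = 2+8 = 10 → [7, 8, 2, 10]
reverse → [10, 2, 8, 7]
append data[3]+data[0] = 7+10 = 17 → [10, 2, 8, 7, 17]
append data[0]+data[0] = 10+10 = 20 → [10, 2, 8, 7, 17, 20]
insert 6 at 5 → [10, 2, 8, 7, 17, 6, 20]
pop(5) removes 6 → [10, 2, 8, 7, 17, 20]
data[2] = 7 → [10, 2, 7, 7, 17, 20]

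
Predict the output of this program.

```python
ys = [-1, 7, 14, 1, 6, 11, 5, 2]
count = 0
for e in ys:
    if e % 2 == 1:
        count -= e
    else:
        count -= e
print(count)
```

e=-1: odd, count = 0-(-1) = 1
e=7: odd, count = 1-7 = -6
e=14: not odd, count = (-6)-14 = -20
e=1: odd, count = (-20)-1 = -21
e=6: not odd, count = (-21)-6 = -27
e=11: odd, count = (-27)-11 = -38
e=5: odd, count = (-38)-5 = -43
e=2: not odd, count = (-43)-2 = -45

-45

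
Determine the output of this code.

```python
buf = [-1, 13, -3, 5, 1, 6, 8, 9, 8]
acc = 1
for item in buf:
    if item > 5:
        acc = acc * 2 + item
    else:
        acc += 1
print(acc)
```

item=-1: not >5, acc = 1+1 = 2
item=13: >5, acc = 2*2+13 = 17
item=-3: not >5, acc = 17+1 = 18
item=5: not >5, acc = 18+1 = 19
item=1: not >5, acc = 19+1 = 20
item=6: >5, acc = 20*2+6 = 46
item=8: >5, acc = 46*2+8 = 100
item=9: >5, acc = 100*2+9 = 209
item=8: >5, acc = 209*2+8 = 426

426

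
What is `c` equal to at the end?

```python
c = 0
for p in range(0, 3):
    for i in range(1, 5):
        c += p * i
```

p=0,i=1: c = 0+0 = 0
p=0,i=2: c = 0+0 = 0
p=0,i=3: c = 0+0 = 0
p=0,i=4: c = 0+0 = 0
p=1,i=1: c = 0+1 = 1
p=1,i=2: c = 1+2 = 3
p=1,i=3: c = 3+3 = 6
p=1,i=4: c = 6+4 = 10
p=2,i=1: c = 10+2 = 12
p=2,i=2: c = 12+4 = 16
p=2,i=3: c = 16+6 = 22
p=2,i=4: c = 22+8 = 30

30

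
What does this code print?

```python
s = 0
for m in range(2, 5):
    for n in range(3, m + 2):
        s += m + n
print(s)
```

m=2,n=3: s = 0+5 = 5
m=3,n=3: s = 5+6 = 11
m=3,n=4: s = 11+7 = 18
m=4,n=3: s = 18+7 = 25
m=4,n=4: s = 25+8 = 33
m=4,n=5: s = 33+9 = 42

42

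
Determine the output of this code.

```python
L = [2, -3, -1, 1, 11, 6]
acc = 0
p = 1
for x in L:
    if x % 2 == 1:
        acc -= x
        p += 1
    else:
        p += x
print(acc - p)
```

-21

x=2: not odd; p=3
x=-3: odd, acc = 0-(-3) = 3; p=4
x=-1: odd, acc = 3-(-1) = 4; p=5
x=1: odd, acc = 4-1 = 3; p=6
x=11: odd, acc = 3-11 = -8; p=7
x=6: not odd; p=13
acc-p = (-8)-13 = -21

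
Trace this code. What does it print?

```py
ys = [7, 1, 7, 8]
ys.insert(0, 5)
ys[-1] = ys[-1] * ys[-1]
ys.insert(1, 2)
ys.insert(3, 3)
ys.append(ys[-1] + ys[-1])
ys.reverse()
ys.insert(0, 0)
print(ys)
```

[0, 128, 64, 7, 1, 3, 7, 2, 5]

insert 5 at 0 → [5, 7, 1, 7, 8]
ys[-1] = ys[-1]*ys[-1] = 8*8 = 64 → [5, 7, 1, 7, 64]
insert 2 at 1 → [5, 2, 7, 1, 7, 64]
insert 3 at 3 → [5, 2, 7, 3, 1, 7, 64]
append ys[-1]+ys[-1] = 64+64 = 128 → [5, 2, 7, 3, 1, 7, 64, 128]
reverse → [128, 64, 7, 1, 3, 7, 2, 5]
insert 0 at 0 → [0, 128, 64, 7, 1, 3, 7, 2, 5]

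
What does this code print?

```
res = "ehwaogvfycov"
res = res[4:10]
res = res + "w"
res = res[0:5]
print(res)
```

slice [4:10] → 'ogvfyc'
+ 'w' → 'ogvfycw'
slice [0:5] → 'ogvfy'

ogvfy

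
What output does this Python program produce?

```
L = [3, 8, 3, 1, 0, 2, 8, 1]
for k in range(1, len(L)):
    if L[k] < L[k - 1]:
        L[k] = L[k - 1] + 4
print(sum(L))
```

k=1: 8>=3, unchanged → [3, 8, 3, 1, 0, 2, 8, 1]
k=2: 3<8, L[2] = 8+4 = 12 → [3, 8, 12, 1, 0, 2, 8, 1]
k=3: 1<12, L[3] = 12+4 = 16 → [3, 8, 12, 16, 0, 2, 8, 1]
k=4: 0<16, L[4] = 16+4 = 20 → [3, 8, 12, 16, 20, 2, 8, 1]
k=5: 2<20, L[5] = 20+4 = 24 → [3, 8, 12, 16, 20, 24, 8, 1]
k=6: 8<24, L[6] = 24+4 = 28 → [3, 8, 12, 16, 20, 24, 28, 1]
k=7: 1<28, L[7] = 28+4 = 32 → [3, 8, 12, 16, 20, 24, 28, 32]
sum = 143

143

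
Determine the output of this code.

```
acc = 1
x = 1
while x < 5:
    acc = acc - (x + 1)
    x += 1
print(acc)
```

-13

x=1: acc = 1-2 = -1
x=2: acc = (-1)-3 = -4
x=3: acc = (-4)-4 = -8
x=4: acc = (-8)-5 = -13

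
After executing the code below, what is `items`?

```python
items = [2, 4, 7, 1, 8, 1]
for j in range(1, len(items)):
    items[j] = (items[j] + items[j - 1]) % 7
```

[2, 6, 6, 0, 1, 2]

j=1: items[1] = (4+2)%7 = 6 → [2, 6, 7, 1, 8, 1]
j=2: items[2] = (7+6)%7 = 6 → [2, 6, 6, 1, 8, 1]
j=3: items[3] = (1+6)%7 = 0 → [2, 6, 6, 0, 8, 1]
j=4: items[4] = (8+0)%7 = 1 → [2, 6, 6, 0, 1, 1]
j=5: items[5] = (1+1)%7 = 2 → [2, 6, 6, 0, 1, 2]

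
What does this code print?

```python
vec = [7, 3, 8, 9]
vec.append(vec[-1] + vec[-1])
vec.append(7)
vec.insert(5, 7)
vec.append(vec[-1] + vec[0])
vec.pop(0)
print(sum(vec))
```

append vec[-1]+vec[-1] = 9+9 = 18 → [7, 3, 8, 9, 18]
append 7 → [7, 3, 8, 9, 18, 7]
insert 7 at 5 → [7, 3, 8, 9, 18, 7, 7]
append vec[-1]+vec[0] = 7+7 = 14 → [7, 3, 8, 9, 18, 7, 7, 14]
pop(0) removes 7 → [3, 8, 9, 18, 7, 7, 14]
sum = 66

66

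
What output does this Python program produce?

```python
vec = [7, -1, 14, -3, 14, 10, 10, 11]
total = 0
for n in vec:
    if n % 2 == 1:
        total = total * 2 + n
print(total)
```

57

n=7: odd, total = 0*2+7 = 7
n=-1: odd, total = 7*2+(-1) = 13
n=14: not odd
n=-3: odd, total = 13*2+(-3) = 23
n=14: not odd
n=10: not odd
n=10: not odd
n=11: odd, total = 23*2+11 = 57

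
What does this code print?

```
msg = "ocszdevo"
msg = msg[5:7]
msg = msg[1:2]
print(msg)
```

v

slice [5:7] → 'ev'
slice [1:2] → 'v'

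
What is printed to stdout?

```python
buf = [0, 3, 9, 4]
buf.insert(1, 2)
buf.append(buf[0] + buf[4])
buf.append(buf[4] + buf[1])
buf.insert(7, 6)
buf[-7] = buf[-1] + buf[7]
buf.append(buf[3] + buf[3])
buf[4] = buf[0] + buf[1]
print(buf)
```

insert 2 at 1 → [0, 2, 3, 9, 4]
append buf[0]+buf[4] = 0+4 = 4 → [0, 2, 3, 9, 4, 4]
append buf[4]+buf[1] = 4+2 = 6 → [0, 2, 3, 9, 4, 4, 6]
insert 6 at 7 → [0, 2, 3, 9, 4, 4, 6, 6]
buf[-7] = buf[-1]+buf[7] = 6+6 = 12 → [0, 12, 3, 9, 4, 4, 6, 6]
append buf[3]+buf[3] = 9+9 = 18 → [0, 12, 3, 9, 4, 4, 6, 6, 18]
buf[4] = buf[0]+buf[1] = 0+12 = 12 → [0, 12, 3, 9, 12, 4, 6, 6, 18]

[0, 12, 3, 9, 12, 4, 6, 6, 18]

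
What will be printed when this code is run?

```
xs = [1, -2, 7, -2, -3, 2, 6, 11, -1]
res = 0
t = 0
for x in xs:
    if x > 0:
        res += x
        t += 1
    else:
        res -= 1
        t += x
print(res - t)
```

x=1: >0, res = 0+1 = 1; t=1
x=-2: not >0, res = 1-1 = 0; t=-1
x=7: >0, res = 0+7 = 7; t=0
x=-2: not >0, res = 7-1 = 6; t=-2
x=-3: not >0, res = 6-1 = 5; t=-5
x=2: >0, res = 5+2 = 7; t=-4
x=6: >0, res = 7+6 = 13; t=-3
x=11: >0, res = 13+11 = 24; t=-2
x=-1: not >0, res = 24-1 = 23; t=-3
res-t = 23-(-3) = 26

26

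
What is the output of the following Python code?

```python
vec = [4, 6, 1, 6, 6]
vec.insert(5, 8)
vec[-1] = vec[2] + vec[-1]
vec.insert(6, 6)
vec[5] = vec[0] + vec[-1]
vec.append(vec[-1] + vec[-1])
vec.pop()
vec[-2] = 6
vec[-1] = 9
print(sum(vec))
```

38

insert 8 at 5 → [4, 6, 1, 6, 6, 8]
vec[-1] = vec[2]+vec[-1] = 1+8 = 9 → [4, 6, 1, 6, 6, 9]
insert 6 at 6 → [4, 6, 1, 6, 6, 9, 6]
vec[5] = vec[0]+vec[-1] = 4+6 = 10 → [4, 6, 1, 6, 6, 10, 6]
append vec[-1]+vec[-1] = 6+6 = 12 → [4, 6, 1, 6, 6, 10, 6, 12]
pop() removes 12 → [4, 6, 1, 6, 6, 10, 6]
vec[-2] = 6 → [4, 6, 1, 6, 6, 6, 6]
vec[-1] = 9 → [4, 6, 1, 6, 6, 6, 9]
sum = 38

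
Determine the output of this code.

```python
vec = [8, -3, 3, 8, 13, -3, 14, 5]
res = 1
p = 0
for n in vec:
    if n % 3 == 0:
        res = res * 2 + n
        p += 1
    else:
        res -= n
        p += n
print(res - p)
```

-177

n=8: not %3==0, res = 1-8 = -7; p=8
n=-3: %3==0, res = (-7)*2+(-3) = -17; p=9
n=3: %3==0, res = (-17)*2+3 = -31; p=10
n=8: not %3==0, res = (-31)-8 = -39; p=18
n=13: not %3==0, res = (-39)-13 = -52; p=31
n=-3: %3==0, res = (-52)*2+(-3) = -107; p=32
n=14: not %3==0, res = (-107)-14 = -121; p=46
n=5: not %3==0, res = (-121)-5 = -126; p=51
res-p = (-126)-51 = -177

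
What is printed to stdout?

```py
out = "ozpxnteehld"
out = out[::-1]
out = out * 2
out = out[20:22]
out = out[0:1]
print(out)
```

reverse → 'dlheetnxpzo'
repeat ×2 → 'dlheetnxpzodlheetnxpzo'
slice [20:22] → 'zo'
slice [0:1] → 'z'

z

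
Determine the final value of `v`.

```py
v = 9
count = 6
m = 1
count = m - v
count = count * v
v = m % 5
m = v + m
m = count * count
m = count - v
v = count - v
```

count = 1-9 = -8
count = (-8)*9 = -72
v = 1%5 = 1
m = 1+1 = 2
m = (-72)*(-72) = 5184
m = (-72)-1 = -73
v = (-72)-1 = -73

-73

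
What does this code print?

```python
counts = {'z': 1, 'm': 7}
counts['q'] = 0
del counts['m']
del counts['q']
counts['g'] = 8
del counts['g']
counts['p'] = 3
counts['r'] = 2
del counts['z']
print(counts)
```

{'p': 3, 'r': 2}

counts['q'] = 0 → {'z': 1, 'm': 7, 'q': 0}
del 'm' → {'z': 1, 'q': 0}
del 'q' → {'z': 1}
counts['g'] = 8 → {'z': 1, 'g': 8}
del 'g' → {'z': 1}
counts['p'] = 3 → {'z': 1, 'p': 3}
counts['r'] = 2 → {'z': 1, 'p': 3, 'r': 2}
del 'z' → {'p': 3, 'r': 2}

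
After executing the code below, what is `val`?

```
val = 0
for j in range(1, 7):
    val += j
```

j=1: val = 0+1 = 1
j=2: val = 1+2 = 3
j=3: val = 3+3 = 6
j=4: val = 6+4 = 10
j=5: val = 10+5 = 15
j=6: val = 15+6 = 21

21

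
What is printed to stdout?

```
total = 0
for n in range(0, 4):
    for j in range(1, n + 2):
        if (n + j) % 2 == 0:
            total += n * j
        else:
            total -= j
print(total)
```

4

n=0,j=1: odd sum, total = 0-1 = -1
n=1,j=1: even sum, total = (-1)+1 = 0
n=1,j=2: odd sum, total = 0-2 = -2
n=2,j=1: odd sum, total = (-2)-1 = -3
n=2,j=2: even sum, total = (-3)+4 = 1
n=2,j=3: odd sum, total = 1-3 = -2
n=3,j=1: even sum, total = (-2)+3 = 1
n=3,j=2: odd sum, total = 1-2 = -1
n=3,j=3: even sum, total = (-1)+9 = 8
n=3,j=4: odd sum, total = 8-4 = 4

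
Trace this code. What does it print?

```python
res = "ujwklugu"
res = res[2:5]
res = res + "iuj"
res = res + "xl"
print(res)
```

slice [2:5] → 'wkl'
+ 'iuj' → 'wkliuj'
+ 'xl' → 'wkliujxl'

wkliujxl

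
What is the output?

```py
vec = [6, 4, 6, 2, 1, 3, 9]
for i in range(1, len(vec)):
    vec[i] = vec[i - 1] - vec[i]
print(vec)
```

[6, 2, -4, -6, -7, -10, -19]

i=1: vec[1] = 6-4 = 2 → [6, 2, 6, 2, 1, 3, 9]
i=2: vec[2] = 2-6 = -4 → [6, 2, -4, 2, 1, 3, 9]
i=3: vec[3] = (-4)-2 = -6 → [6, 2, -4, -6, 1, 3, 9]
i=4: vec[4] = (-6)-1 = -7 → [6, 2, -4, -6, -7, 3, 9]
i=5: vec[5] = (-7)-3 = -10 → [6, 2, -4, -6, -7, -10, 9]
i=6: vec[6] = (-10)-9 = -19 → [6, 2, -4, -6, -7, -10, -19]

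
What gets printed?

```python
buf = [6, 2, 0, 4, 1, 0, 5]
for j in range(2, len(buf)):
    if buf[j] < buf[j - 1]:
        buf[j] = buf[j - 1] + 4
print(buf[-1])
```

j=2: 0<2, buf[2] = 2+4 = 6 → [6, 2, 6, 4, 1, 0, 5]
j=3: 4<6, buf[3] = 6+4 = 10 → [6, 2, 6, 10, 1, 0, 5]
j=4: 1<10, buf[4] = 10+4 = 14 → [6, 2, 6, 10, 14, 0, 5]
j=5: 0<14, buf[5] = 14+4 = 18 → [6, 2, 6, 10, 14, 18, 5]
j=6: 5<18, buf[6] = 18+4 = 22 → [6, 2, 6, 10, 14, 18, 22]

22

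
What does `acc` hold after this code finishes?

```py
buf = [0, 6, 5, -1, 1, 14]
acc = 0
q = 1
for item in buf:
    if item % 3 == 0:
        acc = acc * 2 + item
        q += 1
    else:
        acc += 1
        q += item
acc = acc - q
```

-12

item=0: %3==0, acc = 0*2+0 = 0; q=2
item=6: %3==0, acc = 0*2+6 = 6; q=3
item=5: not %3==0, acc = 6+1 = 7; q=8
item=-1: not %3==0, acc = 7+1 = 8; q=7
item=1: not %3==0, acc = 8+1 = 9; q=8
item=14: not %3==0, acc = 9+1 = 10; q=22
acc-q = 10-22 = -12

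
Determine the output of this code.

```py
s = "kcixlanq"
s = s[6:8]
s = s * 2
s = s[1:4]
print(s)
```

qnq

slice [6:8] → 'nq'
repeat ×2 → 'nqnq'
slice [1:4] → 'qnq'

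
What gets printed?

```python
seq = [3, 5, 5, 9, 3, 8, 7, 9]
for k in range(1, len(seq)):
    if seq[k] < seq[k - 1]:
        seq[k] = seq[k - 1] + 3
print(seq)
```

k=1: 5>=3, unchanged → [3, 5, 5, 9, 3, 8, 7, 9]
k=2: 5>=5, unchanged → [3, 5, 5, 9, 3, 8, 7, 9]
k=3: 9>=5, unchanged → [3, 5, 5, 9, 3, 8, 7, 9]
k=4: 3<9, seq[4] = 9+3 = 12 → [3, 5, 5, 9, 12, 8, 7, 9]
k=5: 8<12, seq[5] = 12+3 = 15 → [3, 5, 5, 9, 12, 15, 7, 9]
k=6: 7<15, seq[6] = 15+3 = 18 → [3, 5, 5, 9, 12, 15, 18, 9]
k=7: 9<18, seq[7] = 18+3 = 21 → [3, 5, 5, 9, 12, 15, 18, 21]

[3, 5, 5, 9, 12, 15, 18, 21]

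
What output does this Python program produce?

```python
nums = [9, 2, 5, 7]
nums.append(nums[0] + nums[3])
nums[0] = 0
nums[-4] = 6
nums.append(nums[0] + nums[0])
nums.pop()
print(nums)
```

[0, 6, 5, 7, 16]

append nums[0]+nums[3] = 9+7 = 16 → [9, 2, 5, 7, 16]
nums[0] = 0 → [0, 2, 5, 7, 16]
nums[-4] = 6 → [0, 6, 5, 7, 16]
append nums[0]+nums[0] = 0+0 = 0 → [0, 6, 5, 7, 16, 0]
pop() removes 0 → [0, 6, 5, 7, 16]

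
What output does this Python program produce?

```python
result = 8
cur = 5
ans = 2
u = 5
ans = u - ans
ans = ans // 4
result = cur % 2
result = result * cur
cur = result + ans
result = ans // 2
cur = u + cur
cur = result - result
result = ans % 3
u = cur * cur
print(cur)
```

0

ans = 5-2 = 3
ans = 3//4 = 0
result = 5%2 = 1
result = 1*5 = 5
cur = 5+0 = 5
result = 0//2 = 0
cur = 5+5 = 10
cur = 0-0 = 0
result = 0%3 = 0
u = 0*0 = 0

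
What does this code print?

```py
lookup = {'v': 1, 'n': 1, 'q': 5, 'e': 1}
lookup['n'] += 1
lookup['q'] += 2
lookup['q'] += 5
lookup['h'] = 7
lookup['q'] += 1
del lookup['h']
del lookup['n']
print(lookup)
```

lookup['n'] = 1+1 = 2 → {'v': 1, 'n': 2, 'q': 5, 'e': 1}
lookup['q'] = 5+2 = 7 → {'v': 1, 'n': 2, 'q': 7, 'e': 1}
lookup['q'] = 7+5 = 12 → {'v': 1, 'n': 2, 'q': 12, 'e': 1}
lookup['h'] = 7 → {'v': 1, 'n': 2, 'q': 12, 'e': 1, 'h': 7}
lookup['q'] = 12+1 = 13 → {'v': 1, 'n': 2, 'q': 13, 'e': 1, 'h': 7}
del 'h' → {'v': 1, 'n': 2, 'q': 13, 'e': 1}
del 'n' → {'v': 1, 'q': 13, 'e': 1}

{'v': 1, 'q': 13, 'e': 1}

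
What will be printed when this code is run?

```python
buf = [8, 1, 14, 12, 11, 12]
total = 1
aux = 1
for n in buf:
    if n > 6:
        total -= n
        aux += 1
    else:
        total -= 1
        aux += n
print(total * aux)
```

n=8: >6, total = 1-8 = -7; aux=2
n=1: not >6, total = (-7)-1 = -8; aux=3
n=14: >6, total = (-8)-14 = -22; aux=4
n=12: >6, total = (-22)-12 = -34; aux=5
n=11: >6, total = (-34)-11 = -45; aux=6
n=12: >6, total = (-45)-12 = -57; aux=7
total*aux = (-57)*7 = -399

-399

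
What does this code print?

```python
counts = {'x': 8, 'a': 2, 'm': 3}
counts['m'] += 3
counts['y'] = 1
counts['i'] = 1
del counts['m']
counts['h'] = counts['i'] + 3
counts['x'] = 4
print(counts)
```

counts['m'] = 3+3 = 6 → {'x': 8, 'a': 2, 'm': 6}
counts['y'] = 1 → {'x': 8, 'a': 2, 'm': 6, 'y': 1}
counts['i'] = 1 → {'x': 8, 'a': 2, 'm': 6, 'y': 1, 'i': 1}
del 'm' → {'x': 8, 'a': 2, 'y': 1, 'i': 1}
counts['h'] = counts['i']+3 = 4 → {'x': 8, 'a': 2, 'y': 1, 'i': 1, 'h': 4}
counts['x'] = 4 → {'x': 4, 'a': 2, 'y': 1, 'i': 1, 'h': 4}

{'x': 4, 'a': 2, 'y': 1, 'i': 1, 'h': 4}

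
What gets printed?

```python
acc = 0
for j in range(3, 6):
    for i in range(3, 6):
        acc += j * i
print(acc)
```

144

j=3,i=3: acc = 0+9 = 9
j=3,i=4: acc = 9+12 = 21
j=3,i=5: acc = 21+15 = 36
j=4,i=3: acc = 36+12 = 48
j=4,i=4: acc = 48+16 = 64
j=4,i=5: acc = 64+20 = 84
j=5,i=3: acc = 84+15 = 99
j=5,i=4: acc = 99+20 = 119
j=5,i=5: acc = 119+25 = 144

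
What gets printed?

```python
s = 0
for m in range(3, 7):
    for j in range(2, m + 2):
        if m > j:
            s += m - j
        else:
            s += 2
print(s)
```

36

m=3,j=2: 3>2, s = 0+1 = 1
m=3,j=3: not 3>3, s = 1+2 = 3
m=3,j=4: not 3>4, s = 3+2 = 5
m=4,j=2: 4>2, s = 5+2 = 7
m=4,j=3: 4>3, s = 7+1 = 8
m=4,j=4: not 4>4, s = 8+2 = 10
m=4,j=5: not 4>5, s = 10+2 = 12
m=5,j=2: 5>2, s = 12+3 = 15
m=5,j=3: 5>3, s = 15+2 = 17
m=5,j=4: 5>4, s = 17+1 = 18
m=5,j=5: not 5>5, s = 18+2 = 20
m=5,j=6: not 5>6, s = 20+2 = 22
m=6,j=2: 6>2, s = 22+4 = 26
m=6,j=3: 6>3, s = 26+3 = 29
m=6,j=4: 6>4, s = 29+2 = 31
m=6,j=5: 6>5, s = 31+1 = 32
m=6,j=6: not 6>6, s = 32+2 = 34
m=6,j=7: not 6>7, s = 34+2 = 36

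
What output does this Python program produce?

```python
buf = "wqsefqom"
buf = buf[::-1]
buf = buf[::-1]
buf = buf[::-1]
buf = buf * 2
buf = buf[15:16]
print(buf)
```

reverse → 'moqfesqw'
reverse → 'wqsefqom'
reverse → 'moqfesqw'
repeat ×2 → 'moqfesqwmoqfesqw'
slice [15:16] → 'w'

w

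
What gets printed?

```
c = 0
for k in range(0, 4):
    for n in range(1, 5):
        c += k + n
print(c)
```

64

k=0,n=1: c = 0+1 = 1
k=0,n=2: c = 1+2 = 3
k=0,n=3: c = 3+3 = 6
k=0,n=4: c = 6+4 = 10
k=1,n=1: c = 10+2 = 12
k=1,n=2: c = 12+3 = 15
k=1,n=3: c = 15+4 = 19
k=1,n=4: c = 19+5 = 24
k=2,n=1: c = 24+3 = 27
k=2,n=2: c = 27+4 = 31
k=2,n=3: c = 31+5 = 36
k=2,n=4: c = 36+6 = 42
k=3,n=1: c = 42+4 = 46
k=3,n=2: c = 46+5 = 51
k=3,n=3: c = 51+6 = 57
k=3,n=4: c = 57+7 = 64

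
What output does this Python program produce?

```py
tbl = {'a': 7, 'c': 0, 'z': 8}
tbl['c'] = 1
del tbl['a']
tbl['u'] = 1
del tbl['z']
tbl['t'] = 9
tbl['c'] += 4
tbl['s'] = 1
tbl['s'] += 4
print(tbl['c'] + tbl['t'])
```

tbl['c'] = 1 → {'a': 7, 'c': 1, 'z': 8}
del 'a' → {'c': 1, 'z': 8}
tbl['u'] = 1 → {'c': 1, 'z': 8, 'u': 1}
del 'z' → {'c': 1, 'u': 1}
tbl['t'] = 9 → {'c': 1, 'u': 1, 't': 9}
tbl['c'] = 1+4 = 5 → {'c': 5, 'u': 1, 't': 9}
tbl['s'] = 1 → {'c': 5, 'u': 1, 't': 9, 's': 1}
tbl['s'] = 1+4 = 5 → {'c': 5, 'u': 1, 't': 9, 's': 5}
tbl['c']+tbl['t'] = 5+9 = 14

14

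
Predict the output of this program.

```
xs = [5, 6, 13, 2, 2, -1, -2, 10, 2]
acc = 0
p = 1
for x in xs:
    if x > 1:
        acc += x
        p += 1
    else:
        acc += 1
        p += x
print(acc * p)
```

x=5: >1, acc = 0+5 = 5; p=2
x=6: >1, acc = 5+6 = 11; p=3
x=13: >1, acc = 11+13 = 24; p=4
x=2: >1, acc = 24+2 = 26; p=5
x=2: >1, acc = 26+2 = 28; p=6
x=-1: not >1, acc = 28+1 = 29; p=5
x=-2: not >1, acc = 29+1 = 30; p=3
x=10: >1, acc = 30+10 = 40; p=4
x=2: >1, acc = 40+2 = 42; p=5
acc*p = 42*5 = 210

210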